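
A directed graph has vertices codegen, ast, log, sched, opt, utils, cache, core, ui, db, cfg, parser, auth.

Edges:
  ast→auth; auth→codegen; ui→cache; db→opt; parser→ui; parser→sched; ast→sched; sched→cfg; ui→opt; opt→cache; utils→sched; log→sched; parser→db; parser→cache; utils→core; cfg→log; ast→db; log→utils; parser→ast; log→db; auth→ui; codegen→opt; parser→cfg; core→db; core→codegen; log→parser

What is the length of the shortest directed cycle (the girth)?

3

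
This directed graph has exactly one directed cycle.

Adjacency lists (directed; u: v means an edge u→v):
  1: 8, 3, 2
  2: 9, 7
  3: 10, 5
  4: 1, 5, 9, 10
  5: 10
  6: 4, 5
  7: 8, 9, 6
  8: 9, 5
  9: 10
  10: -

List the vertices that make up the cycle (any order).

1, 2, 4, 6, 7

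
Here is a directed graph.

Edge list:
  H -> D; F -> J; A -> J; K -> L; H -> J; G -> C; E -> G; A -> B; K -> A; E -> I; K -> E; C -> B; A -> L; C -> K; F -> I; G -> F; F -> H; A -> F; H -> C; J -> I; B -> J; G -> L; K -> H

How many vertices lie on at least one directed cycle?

7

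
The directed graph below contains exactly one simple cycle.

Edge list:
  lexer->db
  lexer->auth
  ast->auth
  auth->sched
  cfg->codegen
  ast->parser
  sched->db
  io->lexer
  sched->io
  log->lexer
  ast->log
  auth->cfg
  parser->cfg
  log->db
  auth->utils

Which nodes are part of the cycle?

io, auth, lexer, sched

DFS with gray/black marking from auth:
auth gray
  cfg gray
    codegen gray
    codegen black
  cfg black
  utils gray
  utils black
  sched gray
    db gray
    db black
    io gray
      lexer gray
        lexer→db: db black — skip
        lexer→auth: auth is gray → back edge
Back edge closes the cycle auth → sched → io → lexer → auth; its vertices are {io, auth, lexer, sched}.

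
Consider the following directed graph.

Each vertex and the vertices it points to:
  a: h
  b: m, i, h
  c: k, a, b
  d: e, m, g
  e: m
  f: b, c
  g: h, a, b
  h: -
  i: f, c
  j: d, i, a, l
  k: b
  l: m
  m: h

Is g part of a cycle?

No

g lies on a cycle iff there is a path from g back to itself.
Exploring from g, it never reaches itself; equivalently, its strongly connected component is a singleton.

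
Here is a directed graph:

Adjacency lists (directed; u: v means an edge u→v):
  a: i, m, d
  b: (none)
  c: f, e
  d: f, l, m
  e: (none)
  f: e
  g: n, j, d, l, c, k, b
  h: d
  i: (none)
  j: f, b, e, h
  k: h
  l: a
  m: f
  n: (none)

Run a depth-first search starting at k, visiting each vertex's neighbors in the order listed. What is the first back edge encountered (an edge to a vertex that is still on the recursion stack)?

DFS from k (visiting each vertex's neighbors in the order listed); mark gray on enter, black on exit:
k gray
  h gray
    d gray
      f gray
        e gray
        e black
      f black
      l gray
        a gray
          i gray
          i black
          m gray
            m→f: f black — skip
          m black
          a→d: d is gray → back edge
First back edge: a → d.

a→d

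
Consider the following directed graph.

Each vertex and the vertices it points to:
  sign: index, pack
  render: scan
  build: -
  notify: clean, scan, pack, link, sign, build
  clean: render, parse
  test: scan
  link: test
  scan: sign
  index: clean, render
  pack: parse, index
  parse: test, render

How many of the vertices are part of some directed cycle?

8

A vertex is on a directed cycle iff it belongs to a strongly connected component of size ≥ 2 (or has a self-loop).
The vertices on cycles are {pack, scan, sign, test, clean, index, parse, render} — 8 in total.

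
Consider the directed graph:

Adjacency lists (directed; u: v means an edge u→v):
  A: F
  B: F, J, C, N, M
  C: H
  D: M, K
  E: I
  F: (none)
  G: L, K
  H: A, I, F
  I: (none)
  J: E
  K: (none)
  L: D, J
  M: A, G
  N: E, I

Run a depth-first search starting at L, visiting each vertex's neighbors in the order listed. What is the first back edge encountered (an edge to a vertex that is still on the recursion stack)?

DFS from L (visiting each vertex's neighbors in the order listed); mark gray on enter, black on exit:
L gray
  D gray
    M gray
      A gray
        F gray
        F black
      A black
      G gray
        G→L: L is gray → back edge
First back edge: G → L.

G->L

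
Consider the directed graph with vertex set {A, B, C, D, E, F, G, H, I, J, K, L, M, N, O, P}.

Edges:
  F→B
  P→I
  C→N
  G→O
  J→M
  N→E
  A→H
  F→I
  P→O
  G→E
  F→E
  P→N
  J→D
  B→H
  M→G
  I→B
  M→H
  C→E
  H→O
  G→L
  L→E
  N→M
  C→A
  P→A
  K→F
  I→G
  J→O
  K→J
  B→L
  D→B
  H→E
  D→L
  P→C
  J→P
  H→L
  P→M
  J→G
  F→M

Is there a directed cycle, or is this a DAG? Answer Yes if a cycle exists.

No

DFS with white/gray/black marking, starting from K:
K gray
  J gray
    D gray
      L gray
        E gray
        E black
      L black
      B gray
        H gray
          H→L: L black — skip
          O gray
          O black
          H→E: E black — skip
        H black
        B→L: L black — skip
      B black
    D black
    P gray
      N gray
        M gray
          M→H: H black — skip
          G gray
            G→E: E black — skip
            G→O: O black — skip
            G→L: L black — skip
          G black
        M black
        N→E: E black — skip
      N black
      I gray
        I→G: G black — skip
        I→B: B black — skip
      I black
      A gray
        A→H: H black — skip
      A black
      P→O: O black — skip
      C gray
        C→N: N black — skip
        C→A: A black — skip
        C→E: E black — skip
      C black
      P→M: M black — skip
    P black
    J→M: M black — skip
    J→O: O black — skip
    J→G: G black — skip
  J black
  F gray
    F→I: I black — skip
    F→M: M black — skip
    F→E: E black — skip
    F→B: B black — skip
  F black
K black
Every edge goes to a white or black vertex — no back edge, so the graph is acyclic.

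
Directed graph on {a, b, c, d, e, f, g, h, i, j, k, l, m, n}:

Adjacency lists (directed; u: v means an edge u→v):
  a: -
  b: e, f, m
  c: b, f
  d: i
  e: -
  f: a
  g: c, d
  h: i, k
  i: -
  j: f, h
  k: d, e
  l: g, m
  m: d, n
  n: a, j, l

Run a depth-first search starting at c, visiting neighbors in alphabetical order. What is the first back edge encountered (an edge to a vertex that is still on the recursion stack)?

DFS from c (visiting neighbors in alphabetical order); mark gray on enter, black on exit:
c gray
  b gray
    e gray
    e black
    f gray
      a gray
      a black
    f black
    m gray
      d gray
        i gray
        i black
      d black
      n gray
        n→a: a black — skip
        j gray
          j→f: f black — skip
          h gray
            h→i: i black — skip
            k gray
              k→d: d black — skip
              k→e: e black — skip
            k black
          h black
        j black
        l gray
          g gray
            g→c: c is gray → back edge
First back edge: g → c.

g->c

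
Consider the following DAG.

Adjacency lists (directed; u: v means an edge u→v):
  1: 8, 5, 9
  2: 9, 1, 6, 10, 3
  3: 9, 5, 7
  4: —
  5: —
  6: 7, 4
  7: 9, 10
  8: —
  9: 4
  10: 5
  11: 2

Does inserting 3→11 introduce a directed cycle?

Yes

Adding 3→11 creates a cycle iff 11 can already reach 3.
Path from 11: 11 → 2 → 3.
So 11 → … → 3 → 11 is a cycle.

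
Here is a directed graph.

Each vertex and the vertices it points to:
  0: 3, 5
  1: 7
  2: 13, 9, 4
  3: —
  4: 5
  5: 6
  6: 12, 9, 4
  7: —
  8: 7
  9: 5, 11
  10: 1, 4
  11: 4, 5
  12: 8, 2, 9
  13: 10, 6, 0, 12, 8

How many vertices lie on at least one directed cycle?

10

A vertex is on a directed cycle iff it belongs to a strongly connected component of size ≥ 2 (or has a self-loop).
The vertices on cycles are {0, 2, 4, 5, 6, 9, 10, 11, 12, 13} — 10 in total.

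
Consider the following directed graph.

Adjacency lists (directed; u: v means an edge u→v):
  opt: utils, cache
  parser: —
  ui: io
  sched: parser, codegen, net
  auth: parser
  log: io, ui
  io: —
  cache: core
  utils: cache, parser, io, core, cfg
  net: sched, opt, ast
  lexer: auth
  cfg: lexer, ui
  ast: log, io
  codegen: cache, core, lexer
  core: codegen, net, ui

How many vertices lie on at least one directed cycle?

A vertex is on a directed cycle iff it belongs to a strongly connected component of size ≥ 2 (or has a self-loop).
The vertices on cycles are {net, opt, core, cache, sched, utils, codegen} — 7 in total.

7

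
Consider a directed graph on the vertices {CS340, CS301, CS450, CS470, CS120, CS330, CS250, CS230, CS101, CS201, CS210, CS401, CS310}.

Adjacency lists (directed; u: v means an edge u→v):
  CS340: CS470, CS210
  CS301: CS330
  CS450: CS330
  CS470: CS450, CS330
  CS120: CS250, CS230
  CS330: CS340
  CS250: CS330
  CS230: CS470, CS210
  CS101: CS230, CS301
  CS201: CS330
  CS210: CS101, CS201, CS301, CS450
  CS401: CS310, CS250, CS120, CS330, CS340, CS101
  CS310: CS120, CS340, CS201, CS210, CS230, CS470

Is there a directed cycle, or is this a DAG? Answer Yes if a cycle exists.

Yes

DFS with white/gray/black marking, starting from CS201:
CS201 gray
  CS330 gray
    CS340 gray
      CS470 gray
        CS450 gray
          CS450→CS330: CS330 is gray → back edge
Back edge found, so a cycle exists: CS330 → CS340 → CS470 → CS450 → CS330.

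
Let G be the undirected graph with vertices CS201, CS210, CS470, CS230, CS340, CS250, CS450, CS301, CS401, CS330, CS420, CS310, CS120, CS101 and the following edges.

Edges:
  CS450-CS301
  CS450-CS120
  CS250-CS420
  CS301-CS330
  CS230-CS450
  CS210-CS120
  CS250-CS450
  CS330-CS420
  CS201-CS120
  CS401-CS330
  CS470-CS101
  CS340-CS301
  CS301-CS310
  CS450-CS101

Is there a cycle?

Yes

DFS, tracking each vertex's parent; an edge to a visited non-parent vertex closes a cycle.
Start from CS450:
visit CS450 (parent –)
  visit CS230 (parent CS450)
    CS230–CS450: parent, skip
  visit CS250 (parent CS450)
    CS250–CS450: parent, skip
    visit CS420 (parent CS250)
      visit CS330 (parent CS420)
        visit CS401 (parent CS330)
          CS401–CS330: parent, skip
        visit CS301 (parent CS330)
          CS301–CS450: CS450 visited and ≠ parent → cycle
Cycle: CS450 – CS250 – CS420 – CS330 – CS301 – CS450.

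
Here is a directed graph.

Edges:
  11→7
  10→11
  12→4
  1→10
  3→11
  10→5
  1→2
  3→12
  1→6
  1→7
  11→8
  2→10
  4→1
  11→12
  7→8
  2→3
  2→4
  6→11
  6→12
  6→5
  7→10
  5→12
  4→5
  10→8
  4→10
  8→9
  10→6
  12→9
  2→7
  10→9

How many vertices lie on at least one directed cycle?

A vertex is on a directed cycle iff it belongs to a strongly connected component of size ≥ 2 (or has a self-loop).
The vertices on cycles are {1, 2, 3, 4, 5, 6, 7, 10, 11, 12} — 10 in total.

10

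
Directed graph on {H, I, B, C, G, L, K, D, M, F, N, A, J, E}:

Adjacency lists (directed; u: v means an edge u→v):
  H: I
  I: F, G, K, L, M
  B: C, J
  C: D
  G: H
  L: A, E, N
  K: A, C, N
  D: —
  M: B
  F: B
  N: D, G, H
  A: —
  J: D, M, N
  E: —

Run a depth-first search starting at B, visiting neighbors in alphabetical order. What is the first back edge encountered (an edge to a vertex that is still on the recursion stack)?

M->B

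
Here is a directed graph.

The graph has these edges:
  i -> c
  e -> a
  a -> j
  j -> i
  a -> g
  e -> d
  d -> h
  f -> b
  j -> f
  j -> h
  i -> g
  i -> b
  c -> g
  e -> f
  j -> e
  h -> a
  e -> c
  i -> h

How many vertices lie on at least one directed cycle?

6

A vertex is on a directed cycle iff it belongs to a strongly connected component of size ≥ 2 (or has a self-loop).
The vertices on cycles are {a, d, e, h, i, j} — 6 in total.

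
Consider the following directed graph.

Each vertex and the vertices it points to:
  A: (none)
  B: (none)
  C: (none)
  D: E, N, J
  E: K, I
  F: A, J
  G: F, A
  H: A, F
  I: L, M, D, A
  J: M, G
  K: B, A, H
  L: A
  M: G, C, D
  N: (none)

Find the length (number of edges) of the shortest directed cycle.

3

For each vertex v, BFS finds the shortest path from v back to v.
The shortest such closed walk is I → D → E → I, length 3.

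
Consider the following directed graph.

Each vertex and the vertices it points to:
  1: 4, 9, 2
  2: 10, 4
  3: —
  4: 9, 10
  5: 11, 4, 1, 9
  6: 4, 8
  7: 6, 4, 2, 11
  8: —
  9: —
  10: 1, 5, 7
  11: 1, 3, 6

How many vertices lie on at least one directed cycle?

A vertex is on a directed cycle iff it belongs to a strongly connected component of size ≥ 2 (or has a self-loop).
The vertices on cycles are {1, 2, 4, 5, 6, 7, 10, 11} — 8 in total.

8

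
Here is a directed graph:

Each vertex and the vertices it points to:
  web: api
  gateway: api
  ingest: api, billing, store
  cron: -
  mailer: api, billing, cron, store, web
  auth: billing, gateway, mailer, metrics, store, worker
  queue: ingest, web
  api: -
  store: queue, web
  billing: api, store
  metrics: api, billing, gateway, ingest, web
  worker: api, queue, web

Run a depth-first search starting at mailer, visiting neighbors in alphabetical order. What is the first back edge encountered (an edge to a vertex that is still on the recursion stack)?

ingest→billing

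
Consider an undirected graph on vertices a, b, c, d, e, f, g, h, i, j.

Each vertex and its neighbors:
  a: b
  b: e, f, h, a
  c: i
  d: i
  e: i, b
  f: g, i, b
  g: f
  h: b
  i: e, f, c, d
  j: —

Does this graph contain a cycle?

Yes

DFS, tracking each vertex's parent; an edge to a visited non-parent vertex closes a cycle.
Start from f:
visit f (parent –)
  visit g (parent f)
    g–f: parent, skip
  visit i (parent f)
    visit e (parent i)
      e–i: parent, skip
      visit b (parent e)
        b–e: parent, skip
        b–f: f visited and ≠ parent → cycle
Cycle: f – i – e – b – f.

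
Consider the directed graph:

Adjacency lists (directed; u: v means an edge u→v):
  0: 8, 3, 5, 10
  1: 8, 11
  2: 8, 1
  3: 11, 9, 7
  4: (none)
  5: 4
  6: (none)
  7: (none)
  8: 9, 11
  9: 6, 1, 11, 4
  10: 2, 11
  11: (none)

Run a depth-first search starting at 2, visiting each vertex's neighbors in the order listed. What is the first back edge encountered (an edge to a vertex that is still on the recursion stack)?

1->8

DFS from 2 (visiting each vertex's neighbors in the order listed); mark gray on enter, black on exit:
2 gray
  8 gray
    9 gray
      6 gray
      6 black
      1 gray
        1→8: 8 is gray → back edge
First back edge: 1 → 8.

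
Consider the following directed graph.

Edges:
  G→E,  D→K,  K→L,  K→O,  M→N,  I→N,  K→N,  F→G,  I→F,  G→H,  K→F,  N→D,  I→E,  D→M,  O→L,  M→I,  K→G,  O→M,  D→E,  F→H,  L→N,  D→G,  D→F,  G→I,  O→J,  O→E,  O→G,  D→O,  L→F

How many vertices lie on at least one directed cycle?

9

A vertex is on a directed cycle iff it belongs to a strongly connected component of size ≥ 2 (or has a self-loop).
The vertices on cycles are {D, F, G, I, K, L, M, N, O} — 9 in total.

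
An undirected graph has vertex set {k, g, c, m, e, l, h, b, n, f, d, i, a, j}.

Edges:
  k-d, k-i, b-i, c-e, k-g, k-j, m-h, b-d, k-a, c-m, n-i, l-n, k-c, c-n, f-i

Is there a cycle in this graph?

Yes

DFS, tracking each vertex's parent; an edge to a visited non-parent vertex closes a cycle.
Start from j:
visit j (parent –)
  visit k (parent j)
    visit d (parent k)
      d–k: parent, skip
      visit b (parent d)
        visit i (parent b)
          i–b: parent, skip
          visit f (parent i)
            f–i: parent, skip
          i–k: k visited and ≠ parent → cycle
Cycle: k – d – b – i – k.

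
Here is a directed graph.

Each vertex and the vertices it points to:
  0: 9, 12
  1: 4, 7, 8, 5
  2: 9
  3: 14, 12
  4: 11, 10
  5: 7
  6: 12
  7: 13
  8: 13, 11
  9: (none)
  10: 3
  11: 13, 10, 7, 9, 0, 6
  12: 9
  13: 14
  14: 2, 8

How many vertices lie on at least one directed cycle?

7

A vertex is on a directed cycle iff it belongs to a strongly connected component of size ≥ 2 (or has a self-loop).
The vertices on cycles are {3, 7, 8, 10, 11, 13, 14} — 7 in total.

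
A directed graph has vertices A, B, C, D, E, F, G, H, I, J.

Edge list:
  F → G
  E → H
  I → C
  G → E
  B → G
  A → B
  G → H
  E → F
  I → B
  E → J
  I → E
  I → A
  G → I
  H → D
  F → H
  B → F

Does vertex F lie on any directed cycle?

Yes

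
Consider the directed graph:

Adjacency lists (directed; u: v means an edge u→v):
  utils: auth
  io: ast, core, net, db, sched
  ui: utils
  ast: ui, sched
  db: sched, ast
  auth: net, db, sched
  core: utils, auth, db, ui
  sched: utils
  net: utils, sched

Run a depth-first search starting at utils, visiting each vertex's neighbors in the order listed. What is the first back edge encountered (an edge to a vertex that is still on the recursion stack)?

net→utils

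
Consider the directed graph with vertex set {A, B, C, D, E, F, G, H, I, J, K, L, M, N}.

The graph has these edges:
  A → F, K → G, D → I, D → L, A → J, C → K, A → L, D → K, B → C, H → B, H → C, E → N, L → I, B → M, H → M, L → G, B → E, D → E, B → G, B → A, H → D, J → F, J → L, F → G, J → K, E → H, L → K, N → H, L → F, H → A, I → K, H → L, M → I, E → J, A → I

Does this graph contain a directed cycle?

Yes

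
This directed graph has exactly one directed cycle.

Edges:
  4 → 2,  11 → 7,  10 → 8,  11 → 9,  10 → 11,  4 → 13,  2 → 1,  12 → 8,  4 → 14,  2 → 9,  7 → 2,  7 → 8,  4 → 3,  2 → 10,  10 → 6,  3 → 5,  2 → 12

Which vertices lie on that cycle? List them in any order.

2, 7, 10, 11

DFS with gray/black marking from 2:
2 gray
  9 gray
  9 black
  1 gray
  1 black
  12 gray
    8 gray
    8 black
  12 black
  10 gray
    10→8: 8 black — skip
    6 gray
    6 black
    11 gray
      11→9: 9 black — skip
      7 gray
        7→2: 2 is gray → back edge
Back edge closes the cycle 2 → 10 → 11 → 7 → 2; its vertices are {2, 7, 10, 11}.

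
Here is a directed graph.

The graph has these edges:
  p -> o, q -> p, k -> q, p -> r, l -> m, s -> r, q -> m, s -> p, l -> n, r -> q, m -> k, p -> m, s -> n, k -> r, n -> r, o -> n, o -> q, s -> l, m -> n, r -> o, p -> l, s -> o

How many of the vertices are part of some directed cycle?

8

A vertex is on a directed cycle iff it belongs to a strongly connected component of size ≥ 2 (or has a self-loop).
The vertices on cycles are {k, l, m, n, o, p, q, r} — 8 in total.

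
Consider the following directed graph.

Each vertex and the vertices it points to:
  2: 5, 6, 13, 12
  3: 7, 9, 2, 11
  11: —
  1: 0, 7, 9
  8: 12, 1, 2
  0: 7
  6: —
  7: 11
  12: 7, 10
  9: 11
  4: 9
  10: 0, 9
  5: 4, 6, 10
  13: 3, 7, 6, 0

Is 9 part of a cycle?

No

9 lies on a cycle iff there is a path from 9 back to itself.
Exploring from 9, it never reaches itself; equivalently, its strongly connected component is a singleton.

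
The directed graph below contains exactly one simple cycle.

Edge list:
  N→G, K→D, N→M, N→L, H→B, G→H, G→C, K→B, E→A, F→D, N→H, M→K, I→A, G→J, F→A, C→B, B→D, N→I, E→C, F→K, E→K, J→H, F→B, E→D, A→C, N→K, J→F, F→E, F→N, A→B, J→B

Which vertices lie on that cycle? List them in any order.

F, G, J, N

DFS with gray/black marking from N:
N gray
  I gray
    A gray
      C gray
        B gray
          D gray
          D black
        B black
      C black
      A→B: B black — skip
    A black
  I black
  L gray
  L black
  K gray
    K→D: D black — skip
    K→B: B black — skip
  K black
  M gray
    M→K: K black — skip
  M black
  H gray
    H→B: B black — skip
  H black
  G gray
    G→H: H black — skip
    G→C: C black — skip
    J gray
      J→H: H black — skip
      J→B: B black — skip
      F gray
        F→K: K black — skip
        F→D: D black — skip
        F→B: B black — skip
        F→N: N is gray → back edge
Back edge closes the cycle N → G → J → F → N; its vertices are {F, G, J, N}.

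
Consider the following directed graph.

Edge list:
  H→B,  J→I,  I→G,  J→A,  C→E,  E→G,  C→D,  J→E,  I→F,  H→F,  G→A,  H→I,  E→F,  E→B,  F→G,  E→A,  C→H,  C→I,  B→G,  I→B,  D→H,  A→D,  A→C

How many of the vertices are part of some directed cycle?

A vertex is on a directed cycle iff it belongs to a strongly connected component of size ≥ 2 (or has a self-loop).
The vertices on cycles are {A, B, C, D, E, F, G, H, I} — 9 in total.

9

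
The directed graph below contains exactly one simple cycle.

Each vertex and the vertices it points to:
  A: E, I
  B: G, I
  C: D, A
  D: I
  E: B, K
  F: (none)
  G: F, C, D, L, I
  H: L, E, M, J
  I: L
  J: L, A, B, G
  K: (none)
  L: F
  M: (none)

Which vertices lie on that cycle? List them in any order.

DFS with gray/black marking from A:
A gray
  E gray
    B gray
      G gray
        F gray
        F black
        C gray
          D gray
            I gray
              L gray
                L→F: F black — skip
              L black
            I black
          D black
          C→A: A is gray → back edge
Back edge closes the cycle A → E → B → G → C → A; its vertices are {A, B, C, E, G}.

A, B, C, E, G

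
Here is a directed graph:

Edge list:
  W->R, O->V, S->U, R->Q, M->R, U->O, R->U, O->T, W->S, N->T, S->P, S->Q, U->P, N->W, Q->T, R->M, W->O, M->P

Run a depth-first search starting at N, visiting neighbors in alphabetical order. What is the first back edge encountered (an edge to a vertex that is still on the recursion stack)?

DFS from N (visiting neighbors in alphabetical order); mark gray on enter, black on exit:
N gray
  T gray
  T black
  W gray
    O gray
      O→T: T black — skip
      V gray
      V black
    O black
    R gray
      M gray
        P gray
        P black
        M→R: R is gray → back edge
First back edge: M → R.

M->R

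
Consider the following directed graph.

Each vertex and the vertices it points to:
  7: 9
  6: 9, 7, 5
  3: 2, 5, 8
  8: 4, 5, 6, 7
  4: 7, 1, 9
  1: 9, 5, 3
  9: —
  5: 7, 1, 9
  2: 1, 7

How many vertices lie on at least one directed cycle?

A vertex is on a directed cycle iff it belongs to a strongly connected component of size ≥ 2 (or has a self-loop).
The vertices on cycles are {1, 2, 3, 4, 5, 6, 8} — 7 in total.

7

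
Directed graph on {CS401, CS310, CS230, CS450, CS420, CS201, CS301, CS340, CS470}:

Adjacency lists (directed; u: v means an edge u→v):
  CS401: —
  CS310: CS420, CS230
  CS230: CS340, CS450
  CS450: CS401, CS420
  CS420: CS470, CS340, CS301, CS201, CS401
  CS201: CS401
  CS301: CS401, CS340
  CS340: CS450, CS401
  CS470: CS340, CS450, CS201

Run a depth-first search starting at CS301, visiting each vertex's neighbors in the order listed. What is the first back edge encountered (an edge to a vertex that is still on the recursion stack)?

DFS from CS301 (visiting each vertex's neighbors in the order listed); mark gray on enter, black on exit:
CS301 gray
  CS401 gray
  CS401 black
  CS340 gray
    CS450 gray
      CS450→CS401: CS401 black — skip
      CS420 gray
        CS470 gray
          CS470→CS340: CS340 is gray → back edge
First back edge: CS470 → CS340.

CS470->CS340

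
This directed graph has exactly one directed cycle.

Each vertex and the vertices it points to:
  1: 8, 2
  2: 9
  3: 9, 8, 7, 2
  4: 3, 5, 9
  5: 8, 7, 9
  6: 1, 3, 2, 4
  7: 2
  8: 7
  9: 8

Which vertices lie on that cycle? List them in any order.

2, 7, 8, 9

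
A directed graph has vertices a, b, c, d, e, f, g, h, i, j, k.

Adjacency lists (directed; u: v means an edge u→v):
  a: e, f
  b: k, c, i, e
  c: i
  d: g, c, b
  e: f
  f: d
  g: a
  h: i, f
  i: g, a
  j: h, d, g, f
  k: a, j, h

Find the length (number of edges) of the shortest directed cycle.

4

For each vertex v, BFS finds the shortest path from v back to v.
The shortest such closed walk is k → j → d → b → k, length 4.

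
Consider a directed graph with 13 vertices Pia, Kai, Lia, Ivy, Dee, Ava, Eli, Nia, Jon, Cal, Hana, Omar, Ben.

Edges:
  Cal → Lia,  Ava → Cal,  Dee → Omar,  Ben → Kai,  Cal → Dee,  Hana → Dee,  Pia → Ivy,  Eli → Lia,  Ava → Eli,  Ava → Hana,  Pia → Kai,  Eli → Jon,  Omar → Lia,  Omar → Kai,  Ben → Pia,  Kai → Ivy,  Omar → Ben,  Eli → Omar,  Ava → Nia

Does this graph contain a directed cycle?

DFS with white/gray/black marking, starting from Pia:
Pia gray
  Kai gray
    Ivy gray
    Ivy black
  Kai black
  Pia→Ivy: Ivy black — skip
Pia black
Lia gray
Lia black
Dee gray
  Omar gray
    Omar→Lia: Lia black — skip
    Omar→Kai: Kai black — skip
    Ben gray
      Ben→Pia: Pia black — skip
      Ben→Kai: Kai black — skip
    Ben black
  Omar black
Dee black
Ava gray
  Nia gray
  Nia black
  Hana gray
    Hana→Dee: Dee black — skip
  Hana black
  Eli gray
    Eli→Lia: Lia black — skip
    Jon gray
    Jon black
    Eli→Omar: Omar black — skip
  Eli black
  Cal gray
    Cal→Lia: Lia black — skip
    Cal→Dee: Dee black — skip
  Cal black
Ava black
Every edge goes to a white or black vertex — no back edge, so the graph is acyclic.

No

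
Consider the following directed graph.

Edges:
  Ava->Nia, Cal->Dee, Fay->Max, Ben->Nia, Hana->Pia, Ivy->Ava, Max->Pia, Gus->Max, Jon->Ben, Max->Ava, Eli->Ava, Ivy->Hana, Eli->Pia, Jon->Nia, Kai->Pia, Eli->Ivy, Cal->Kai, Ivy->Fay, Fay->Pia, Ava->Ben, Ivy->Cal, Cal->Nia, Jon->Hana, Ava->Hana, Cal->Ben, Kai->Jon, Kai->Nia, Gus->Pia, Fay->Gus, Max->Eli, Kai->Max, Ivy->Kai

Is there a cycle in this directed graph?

DFS with white/gray/black marking, starting from Max:
Max gray
  Eli gray
    Pia gray
    Pia black
    Ivy gray
      Kai gray
        Nia gray
        Nia black
        Kai→Pia: Pia black — skip
        Kai→Max: Max is gray → back edge
Back edge found, so a cycle exists: Max → Eli → Ivy → Kai → Max.

Yes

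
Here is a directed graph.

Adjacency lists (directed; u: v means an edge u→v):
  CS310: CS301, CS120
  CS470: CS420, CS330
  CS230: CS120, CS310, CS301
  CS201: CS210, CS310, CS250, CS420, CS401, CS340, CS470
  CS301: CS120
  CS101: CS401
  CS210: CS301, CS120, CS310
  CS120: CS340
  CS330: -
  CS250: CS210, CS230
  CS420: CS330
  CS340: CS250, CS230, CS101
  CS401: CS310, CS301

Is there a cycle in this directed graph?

Yes

DFS with white/gray/black marking, starting from CS340:
CS340 gray
  CS250 gray
    CS210 gray
      CS301 gray
        CS120 gray
          CS120→CS340: CS340 is gray → back edge
Back edge found, so a cycle exists: CS340 → CS250 → CS210 → CS301 → CS120 → CS340.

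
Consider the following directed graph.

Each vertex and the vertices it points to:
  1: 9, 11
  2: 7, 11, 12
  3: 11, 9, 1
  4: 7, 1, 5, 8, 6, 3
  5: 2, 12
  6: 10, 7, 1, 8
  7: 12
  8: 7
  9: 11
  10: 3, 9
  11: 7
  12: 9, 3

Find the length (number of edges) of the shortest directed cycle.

4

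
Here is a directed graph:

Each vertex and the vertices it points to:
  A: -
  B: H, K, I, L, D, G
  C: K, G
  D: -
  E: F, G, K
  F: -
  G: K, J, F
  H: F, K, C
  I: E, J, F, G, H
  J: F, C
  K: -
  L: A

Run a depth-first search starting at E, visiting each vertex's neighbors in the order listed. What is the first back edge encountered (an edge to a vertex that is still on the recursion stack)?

C→G

DFS from E (visiting each vertex's neighbors in the order listed); mark gray on enter, black on exit:
E gray
  F gray
  F black
  G gray
    K gray
    K black
    J gray
      J→F: F black — skip
      C gray
        C→K: K black — skip
        C→G: G is gray → back edge
First back edge: C → G.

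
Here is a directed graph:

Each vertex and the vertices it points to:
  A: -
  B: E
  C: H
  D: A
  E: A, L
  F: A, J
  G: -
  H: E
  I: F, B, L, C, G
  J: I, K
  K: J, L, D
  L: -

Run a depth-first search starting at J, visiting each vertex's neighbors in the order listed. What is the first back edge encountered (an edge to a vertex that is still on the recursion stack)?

F->J

DFS from J (visiting each vertex's neighbors in the order listed); mark gray on enter, black on exit:
J gray
  I gray
    F gray
      A gray
      A black
      F→J: J is gray → back edge
First back edge: F → J.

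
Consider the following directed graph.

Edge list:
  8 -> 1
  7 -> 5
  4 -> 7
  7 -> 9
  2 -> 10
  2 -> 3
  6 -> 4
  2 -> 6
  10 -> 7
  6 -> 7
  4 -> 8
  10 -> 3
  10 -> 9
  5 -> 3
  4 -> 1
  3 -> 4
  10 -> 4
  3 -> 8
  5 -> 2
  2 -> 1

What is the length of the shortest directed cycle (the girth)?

For each vertex v, BFS finds the shortest path from v back to v.
The shortest such closed walk is 5 → 3 → 4 → 7 → 5, length 4.

4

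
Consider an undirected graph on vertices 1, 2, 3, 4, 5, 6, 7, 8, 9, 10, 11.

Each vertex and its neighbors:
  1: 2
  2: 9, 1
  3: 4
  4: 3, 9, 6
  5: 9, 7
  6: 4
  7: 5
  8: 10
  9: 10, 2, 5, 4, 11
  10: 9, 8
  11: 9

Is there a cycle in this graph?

No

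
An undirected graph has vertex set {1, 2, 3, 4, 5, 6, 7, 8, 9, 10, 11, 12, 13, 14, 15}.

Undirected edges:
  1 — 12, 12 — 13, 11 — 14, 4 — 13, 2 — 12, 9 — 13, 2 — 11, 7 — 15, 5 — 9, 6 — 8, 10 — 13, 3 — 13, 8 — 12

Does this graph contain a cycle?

No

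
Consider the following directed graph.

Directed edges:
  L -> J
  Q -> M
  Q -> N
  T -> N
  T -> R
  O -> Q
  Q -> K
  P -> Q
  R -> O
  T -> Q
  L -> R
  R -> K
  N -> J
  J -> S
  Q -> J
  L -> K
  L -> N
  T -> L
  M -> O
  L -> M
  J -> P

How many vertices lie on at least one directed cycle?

6

A vertex is on a directed cycle iff it belongs to a strongly connected component of size ≥ 2 (or has a self-loop).
The vertices on cycles are {J, M, N, O, P, Q} — 6 in total.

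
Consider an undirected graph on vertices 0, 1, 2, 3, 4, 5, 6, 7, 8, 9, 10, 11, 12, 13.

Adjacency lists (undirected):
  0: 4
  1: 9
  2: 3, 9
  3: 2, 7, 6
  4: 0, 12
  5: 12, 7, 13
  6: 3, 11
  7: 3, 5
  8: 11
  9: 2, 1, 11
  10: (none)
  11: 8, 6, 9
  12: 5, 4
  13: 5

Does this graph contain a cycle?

Yes

DFS, tracking each vertex's parent; an edge to a visited non-parent vertex closes a cycle.
Start from 4:
visit 4 (parent –)
  visit 0 (parent 4)
    0–4: parent, skip
  visit 12 (parent 4)
    visit 5 (parent 12)
      5–12: parent, skip
      visit 7 (parent 5)
        visit 3 (parent 7)
          visit 2 (parent 3)
            2–3: parent, skip
            visit 9 (parent 2)
              9–2: parent, skip
              visit 1 (parent 9)
                1–9: parent, skip
              visit 11 (parent 9)
                visit 8 (parent 11)
                  8–11: parent, skip
                visit 6 (parent 11)
                  6–3: 3 visited and ≠ parent → cycle
Cycle: 3 – 2 – 9 – 11 – 6 – 3.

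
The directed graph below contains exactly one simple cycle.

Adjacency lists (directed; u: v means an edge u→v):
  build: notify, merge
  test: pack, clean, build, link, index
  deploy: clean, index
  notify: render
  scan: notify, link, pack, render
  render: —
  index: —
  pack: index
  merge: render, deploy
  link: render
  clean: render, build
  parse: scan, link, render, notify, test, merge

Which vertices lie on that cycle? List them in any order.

build, clean, merge, deploy

DFS with gray/black marking from build:
build gray
  notify gray
    render gray
    render black
  notify black
  merge gray
    merge→render: render black — skip
    deploy gray
      clean gray
        clean→render: render black — skip
        clean→build: build is gray → back edge
Back edge closes the cycle build → merge → deploy → clean → build; its vertices are {build, clean, merge, deploy}.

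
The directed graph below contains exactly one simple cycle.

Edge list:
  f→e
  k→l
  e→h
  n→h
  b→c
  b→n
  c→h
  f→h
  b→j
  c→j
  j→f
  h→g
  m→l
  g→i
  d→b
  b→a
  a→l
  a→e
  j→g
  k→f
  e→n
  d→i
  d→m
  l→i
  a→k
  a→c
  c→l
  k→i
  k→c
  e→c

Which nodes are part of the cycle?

DFS with gray/black marking from j:
j gray
  g gray
    i gray
    i black
  g black
  f gray
    e gray
      c gray
        l gray
          l→i: i black — skip
        l black
        c→j: j is gray → back edge
Back edge closes the cycle j → f → e → c → j; its vertices are {c, e, f, j}.

c, e, f, j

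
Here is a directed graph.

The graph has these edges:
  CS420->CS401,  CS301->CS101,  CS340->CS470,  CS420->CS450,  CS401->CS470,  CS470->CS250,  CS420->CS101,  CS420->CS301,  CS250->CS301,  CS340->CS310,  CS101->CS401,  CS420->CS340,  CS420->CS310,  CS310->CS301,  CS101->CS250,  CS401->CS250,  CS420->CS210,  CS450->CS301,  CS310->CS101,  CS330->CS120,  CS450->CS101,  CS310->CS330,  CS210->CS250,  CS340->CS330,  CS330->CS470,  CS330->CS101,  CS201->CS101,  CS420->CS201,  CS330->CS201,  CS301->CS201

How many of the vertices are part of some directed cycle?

A vertex is on a directed cycle iff it belongs to a strongly connected component of size ≥ 2 (or has a self-loop).
The vertices on cycles are {CS101, CS201, CS250, CS301, CS401, CS470} — 6 in total.

6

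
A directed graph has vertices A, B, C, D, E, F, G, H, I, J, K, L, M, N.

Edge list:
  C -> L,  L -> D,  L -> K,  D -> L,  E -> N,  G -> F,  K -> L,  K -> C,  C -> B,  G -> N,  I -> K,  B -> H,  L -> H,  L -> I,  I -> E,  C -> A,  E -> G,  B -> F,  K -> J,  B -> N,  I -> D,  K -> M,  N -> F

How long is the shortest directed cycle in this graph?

For each vertex v, BFS finds the shortest path from v back to v.
The shortest such closed walk is K → L → K, length 2.

2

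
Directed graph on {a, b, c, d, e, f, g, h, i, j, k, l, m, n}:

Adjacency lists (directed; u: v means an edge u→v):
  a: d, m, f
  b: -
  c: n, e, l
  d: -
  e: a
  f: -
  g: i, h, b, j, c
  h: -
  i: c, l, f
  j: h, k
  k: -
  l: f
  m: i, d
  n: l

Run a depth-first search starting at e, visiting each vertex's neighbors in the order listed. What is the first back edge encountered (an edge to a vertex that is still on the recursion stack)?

DFS from e (visiting each vertex's neighbors in the order listed); mark gray on enter, black on exit:
e gray
  a gray
    d gray
    d black
    m gray
      i gray
        c gray
          n gray
            l gray
              f gray
              f black
            l black
          n black
          c→e: e is gray → back edge
First back edge: c → e.

c->e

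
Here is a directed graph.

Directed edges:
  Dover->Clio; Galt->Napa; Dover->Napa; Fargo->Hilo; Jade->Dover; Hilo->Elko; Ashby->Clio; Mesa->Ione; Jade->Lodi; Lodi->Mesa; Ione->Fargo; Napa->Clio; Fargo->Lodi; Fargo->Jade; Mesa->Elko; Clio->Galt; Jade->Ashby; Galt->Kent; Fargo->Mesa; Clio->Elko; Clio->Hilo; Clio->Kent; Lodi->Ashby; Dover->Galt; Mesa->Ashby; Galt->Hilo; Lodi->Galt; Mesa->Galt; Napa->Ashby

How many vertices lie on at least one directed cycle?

9

A vertex is on a directed cycle iff it belongs to a strongly connected component of size ≥ 2 (or has a self-loop).
The vertices on cycles are {Clio, Galt, Ione, Jade, Lodi, Mesa, Napa, Ashby, Fargo} — 9 in total.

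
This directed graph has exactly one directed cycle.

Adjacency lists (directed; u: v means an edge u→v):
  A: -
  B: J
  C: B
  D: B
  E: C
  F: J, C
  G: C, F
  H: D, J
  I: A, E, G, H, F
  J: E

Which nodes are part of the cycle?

DFS with gray/black marking from J:
J gray
  E gray
    C gray
      B gray
        B→J: J is gray → back edge
Back edge closes the cycle J → E → C → B → J; its vertices are {B, C, E, J}.

B, C, E, J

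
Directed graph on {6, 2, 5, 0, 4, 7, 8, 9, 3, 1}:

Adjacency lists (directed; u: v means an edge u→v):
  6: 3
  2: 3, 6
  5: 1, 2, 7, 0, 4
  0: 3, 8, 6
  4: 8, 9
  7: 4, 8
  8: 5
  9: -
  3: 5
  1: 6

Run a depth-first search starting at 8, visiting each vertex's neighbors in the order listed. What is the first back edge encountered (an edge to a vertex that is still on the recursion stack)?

3->5

DFS from 8 (visiting each vertex's neighbors in the order listed); mark gray on enter, black on exit:
8 gray
  5 gray
    1 gray
      6 gray
        3 gray
          3→5: 5 is gray → back edge
First back edge: 3 → 5.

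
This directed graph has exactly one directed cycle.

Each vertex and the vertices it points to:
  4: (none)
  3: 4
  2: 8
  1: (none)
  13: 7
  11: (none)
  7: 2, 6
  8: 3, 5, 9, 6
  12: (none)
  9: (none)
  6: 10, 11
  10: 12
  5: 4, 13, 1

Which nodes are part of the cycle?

DFS with gray/black marking from 7:
7 gray
  2 gray
    8 gray
      3 gray
        4 gray
        4 black
      3 black
      5 gray
        5→4: 4 black — skip
        13 gray
          13→7: 7 is gray → back edge
Back edge closes the cycle 7 → 2 → 8 → 5 → 13 → 7; its vertices are {2, 5, 7, 8, 13}.

2, 5, 7, 8, 13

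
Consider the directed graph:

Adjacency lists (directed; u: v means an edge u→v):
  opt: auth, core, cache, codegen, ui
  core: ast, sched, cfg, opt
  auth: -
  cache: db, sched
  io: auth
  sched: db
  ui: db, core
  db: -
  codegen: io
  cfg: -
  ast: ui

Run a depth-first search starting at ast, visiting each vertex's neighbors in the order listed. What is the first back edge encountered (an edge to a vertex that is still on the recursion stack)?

DFS from ast (visiting each vertex's neighbors in the order listed); mark gray on enter, black on exit:
ast gray
  ui gray
    db gray
    db black
    core gray
      core→ast: ast is gray → back edge
First back edge: core → ast.

core→ast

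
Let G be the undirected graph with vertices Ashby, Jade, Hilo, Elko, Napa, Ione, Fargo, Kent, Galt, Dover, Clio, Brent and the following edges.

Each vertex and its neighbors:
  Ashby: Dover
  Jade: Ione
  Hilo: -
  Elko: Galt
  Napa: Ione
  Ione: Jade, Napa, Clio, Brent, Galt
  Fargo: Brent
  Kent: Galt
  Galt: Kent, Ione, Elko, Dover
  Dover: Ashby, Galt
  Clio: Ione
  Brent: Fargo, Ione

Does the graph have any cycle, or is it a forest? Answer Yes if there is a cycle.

No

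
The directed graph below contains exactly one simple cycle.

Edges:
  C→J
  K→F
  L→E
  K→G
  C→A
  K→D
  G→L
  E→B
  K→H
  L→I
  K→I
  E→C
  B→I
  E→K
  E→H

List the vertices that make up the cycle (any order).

E, G, K, L

DFS with gray/black marking from E:
E gray
  K gray
    G gray
      L gray
        L→E: E is gray → back edge
Back edge closes the cycle E → K → G → L → E; its vertices are {E, G, K, L}.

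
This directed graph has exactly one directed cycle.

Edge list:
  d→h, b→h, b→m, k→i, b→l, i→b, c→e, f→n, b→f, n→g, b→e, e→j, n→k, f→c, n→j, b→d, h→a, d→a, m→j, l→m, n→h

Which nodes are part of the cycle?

b, f, i, k, n

DFS with gray/black marking from b:
b gray
  m gray
    j gray
    j black
  m black
  d gray
    h gray
      a gray
      a black
    h black
    d→a: a black — skip
  d black
  l gray
    l→m: m black — skip
  l black
  f gray
    n gray
      k gray
        i gray
          i→b: b is gray → back edge
Back edge closes the cycle b → f → n → k → i → b; its vertices are {b, f, i, k, n}.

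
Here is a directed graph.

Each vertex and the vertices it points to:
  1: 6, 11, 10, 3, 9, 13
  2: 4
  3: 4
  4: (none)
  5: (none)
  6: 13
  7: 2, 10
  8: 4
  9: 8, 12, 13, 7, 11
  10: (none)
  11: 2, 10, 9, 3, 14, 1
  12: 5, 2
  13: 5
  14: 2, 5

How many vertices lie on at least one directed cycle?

3

A vertex is on a directed cycle iff it belongs to a strongly connected component of size ≥ 2 (or has a self-loop).
The vertices on cycles are {1, 9, 11} — 3 in total.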